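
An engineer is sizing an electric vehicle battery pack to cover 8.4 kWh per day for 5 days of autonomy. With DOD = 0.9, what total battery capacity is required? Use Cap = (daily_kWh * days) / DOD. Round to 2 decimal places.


Total energy needed = daily * days = 8.4 * 5 = 42.0 kWh
Account for depth of discharge:
  Cap = total_energy / DOD = 42.0 / 0.9
  Cap = 46.67 kWh

46.67


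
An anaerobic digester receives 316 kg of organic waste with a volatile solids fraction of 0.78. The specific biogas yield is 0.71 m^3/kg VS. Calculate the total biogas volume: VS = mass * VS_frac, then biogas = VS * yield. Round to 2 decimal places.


Compute volatile solids:
  VS = mass * VS_fraction = 316 * 0.78 = 246.48 kg
Calculate biogas volume:
  Biogas = VS * specific_yield = 246.48 * 0.71
  Biogas = 175.00 m^3

175.00


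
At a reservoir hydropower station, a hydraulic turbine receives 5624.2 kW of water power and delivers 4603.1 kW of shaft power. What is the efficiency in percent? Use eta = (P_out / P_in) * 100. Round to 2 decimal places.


Turbine efficiency = (output power / input power) * 100
eta = (4603.1 / 5624.2) * 100
eta = 81.84%

81.84


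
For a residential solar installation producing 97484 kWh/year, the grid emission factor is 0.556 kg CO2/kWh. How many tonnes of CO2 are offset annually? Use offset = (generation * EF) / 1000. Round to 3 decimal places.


CO2 offset in kg = generation * emission_factor
CO2 offset = 97484 * 0.556 = 54201.1 kg
Convert to tonnes:
  CO2 offset = 54201.1 / 1000 = 54.201 tonnes

54.201


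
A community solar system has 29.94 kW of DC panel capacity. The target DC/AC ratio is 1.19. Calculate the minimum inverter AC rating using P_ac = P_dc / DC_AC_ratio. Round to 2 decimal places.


The inverter AC capacity is determined by the DC/AC ratio.
Given: P_dc = 29.94 kW, DC/AC ratio = 1.19
P_ac = P_dc / ratio = 29.94 / 1.19
P_ac = 25.16 kW

25.16


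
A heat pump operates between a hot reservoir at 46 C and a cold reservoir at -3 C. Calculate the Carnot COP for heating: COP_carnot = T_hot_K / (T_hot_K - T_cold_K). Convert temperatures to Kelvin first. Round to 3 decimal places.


Convert to Kelvin:
  T_hot = 46 + 273.15 = 319.15 K
  T_cold = -3 + 273.15 = 270.15 K
Apply Carnot COP formula:
  COP = T_hot_K / (T_hot_K - T_cold_K) = 319.15 / 49.0
  COP = 6.513

6.513


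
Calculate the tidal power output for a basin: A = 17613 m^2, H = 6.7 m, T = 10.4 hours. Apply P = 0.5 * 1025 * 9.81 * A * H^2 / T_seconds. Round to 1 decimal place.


Convert period to seconds: T = 10.4 * 3600 = 37440.0 s
H^2 = 6.7^2 = 44.89
P = 0.5 * rho * g * A * H^2 / T
P = 0.5 * 1025 * 9.81 * 17613 * 44.89 / 37440.0
P = 106172.0 W

106172.0


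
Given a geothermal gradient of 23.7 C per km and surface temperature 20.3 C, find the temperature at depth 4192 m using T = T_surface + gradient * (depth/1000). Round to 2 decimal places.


Convert depth to km: 4192 / 1000 = 4.192 km
Temperature increase = gradient * depth_km = 23.7 * 4.192 = 99.35 C
Temperature at depth = T_surface + delta_T = 20.3 + 99.35
T = 119.65 C

119.65


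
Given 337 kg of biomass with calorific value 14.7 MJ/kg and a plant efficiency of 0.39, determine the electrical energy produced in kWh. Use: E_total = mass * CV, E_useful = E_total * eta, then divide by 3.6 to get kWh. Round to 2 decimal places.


Total energy = mass * CV = 337 * 14.7 = 4953.9 MJ
Useful energy = total * eta = 4953.9 * 0.39 = 1932.02 MJ
Convert to kWh: 1932.02 / 3.6
Useful energy = 536.67 kWh

536.67


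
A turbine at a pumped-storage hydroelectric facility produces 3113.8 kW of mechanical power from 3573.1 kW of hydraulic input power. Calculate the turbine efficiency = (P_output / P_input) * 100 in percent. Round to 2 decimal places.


Turbine efficiency = (output power / input power) * 100
eta = (3113.8 / 3573.1) * 100
eta = 87.15%

87.15


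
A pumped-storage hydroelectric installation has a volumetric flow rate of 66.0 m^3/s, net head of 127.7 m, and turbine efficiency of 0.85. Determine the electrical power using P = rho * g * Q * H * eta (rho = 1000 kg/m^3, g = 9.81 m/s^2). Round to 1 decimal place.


Apply the hydropower formula P = rho * g * Q * H * eta
rho * g = 1000 * 9.81 = 9810.0
P = 9810.0 * 66.0 * 127.7 * 0.85
P = 70278545.7 W

70278545.7


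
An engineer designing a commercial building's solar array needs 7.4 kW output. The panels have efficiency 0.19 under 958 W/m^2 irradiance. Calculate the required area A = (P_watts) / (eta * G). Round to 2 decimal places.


Convert target power to watts: P = 7.4 * 1000 = 7400.0 W
Compute denominator: eta * G = 0.19 * 958 = 182.02
Required area A = P / (eta * G) = 7400.0 / 182.02
A = 40.65 m^2

40.65


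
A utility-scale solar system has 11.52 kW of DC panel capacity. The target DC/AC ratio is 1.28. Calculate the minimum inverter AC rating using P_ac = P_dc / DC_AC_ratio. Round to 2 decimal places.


The inverter AC capacity is determined by the DC/AC ratio.
Given: P_dc = 11.52 kW, DC/AC ratio = 1.28
P_ac = P_dc / ratio = 11.52 / 1.28
P_ac = 9.00 kW

9.00


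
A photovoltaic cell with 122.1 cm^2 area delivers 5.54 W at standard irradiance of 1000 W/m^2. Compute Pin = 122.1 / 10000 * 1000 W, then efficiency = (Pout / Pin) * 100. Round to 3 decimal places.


First compute the input power:
  Pin = area_cm2 / 10000 * G = 122.1 / 10000 * 1000 = 12.21 W
Then compute efficiency:
  Efficiency = (Pout / Pin) * 100 = (5.54 / 12.21) * 100
  Efficiency = 45.373%

45.373


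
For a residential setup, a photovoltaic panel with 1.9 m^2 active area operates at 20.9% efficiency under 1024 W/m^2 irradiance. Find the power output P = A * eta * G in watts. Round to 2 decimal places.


Use the solar power formula P = A * eta * G.
Given: A = 1.9 m^2, eta = 0.209, G = 1024 W/m^2
P = 1.9 * 0.209 * 1024
P = 406.63 W

406.63


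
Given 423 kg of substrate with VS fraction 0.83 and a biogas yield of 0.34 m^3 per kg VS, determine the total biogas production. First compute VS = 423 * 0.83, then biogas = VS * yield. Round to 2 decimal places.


Compute volatile solids:
  VS = mass * VS_fraction = 423 * 0.83 = 351.09 kg
Calculate biogas volume:
  Biogas = VS * specific_yield = 351.09 * 0.34
  Biogas = 119.37 m^3

119.37


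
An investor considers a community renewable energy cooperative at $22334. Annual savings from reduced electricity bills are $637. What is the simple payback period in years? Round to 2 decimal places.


Simple payback period = initial cost / annual savings
Payback = 22334 / 637
Payback = 35.06 years

35.06


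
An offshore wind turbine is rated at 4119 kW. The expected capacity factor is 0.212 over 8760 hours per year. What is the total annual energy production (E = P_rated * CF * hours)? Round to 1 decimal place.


Annual energy = rated_kW * capacity_factor * hours_per_year
Given: P_rated = 4119 kW, CF = 0.212, hours = 8760
E = 4119 * 0.212 * 8760
E = 7649477.3 kWh

7649477.3


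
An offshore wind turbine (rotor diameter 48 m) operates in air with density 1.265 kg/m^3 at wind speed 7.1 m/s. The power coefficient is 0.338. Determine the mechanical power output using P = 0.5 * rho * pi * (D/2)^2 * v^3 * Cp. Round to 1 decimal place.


Step 1 -- Compute swept area:
  A = pi * (D/2)^2 = pi * (48/2)^2 = 1809.56 m^2
Step 2 -- Apply wind power equation:
  P = 0.5 * rho * A * v^3 * Cp
  v^3 = 7.1^3 = 357.911
  P = 0.5 * 1.265 * 1809.56 * 357.911 * 0.338
  P = 138460.1 W

138460.1


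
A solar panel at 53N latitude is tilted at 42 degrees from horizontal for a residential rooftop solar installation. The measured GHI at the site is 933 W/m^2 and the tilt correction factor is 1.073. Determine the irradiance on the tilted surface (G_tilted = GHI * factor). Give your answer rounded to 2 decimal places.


Identify the given values:
  GHI = 933 W/m^2, tilt correction factor = 1.073
Apply the formula G_tilted = GHI * factor:
  G_tilted = 933 * 1.073
  G_tilted = 1001.11 W/m^2

1001.11


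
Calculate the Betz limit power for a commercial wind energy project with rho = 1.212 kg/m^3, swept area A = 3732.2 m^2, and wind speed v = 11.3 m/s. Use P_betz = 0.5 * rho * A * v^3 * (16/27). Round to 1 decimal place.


The Betz coefficient Cp_max = 16/27 = 0.5926
v^3 = 11.3^3 = 1442.897
P_betz = 0.5 * rho * A * v^3 * Cp_max
P_betz = 0.5 * 1.212 * 3732.2 * 1442.897 * 0.5926
P_betz = 1933878.0 W

1933878.0


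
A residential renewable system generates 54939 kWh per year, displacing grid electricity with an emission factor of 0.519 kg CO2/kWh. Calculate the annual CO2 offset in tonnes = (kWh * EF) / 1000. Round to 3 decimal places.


CO2 offset in kg = generation * emission_factor
CO2 offset = 54939 * 0.519 = 28513.34 kg
Convert to tonnes:
  CO2 offset = 28513.34 / 1000 = 28.513 tonnes

28.513


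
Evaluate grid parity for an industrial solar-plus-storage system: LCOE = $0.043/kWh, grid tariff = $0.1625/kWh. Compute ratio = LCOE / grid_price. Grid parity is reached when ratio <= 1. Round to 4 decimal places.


Compare LCOE to grid price:
  LCOE = $0.043/kWh, Grid price = $0.1625/kWh
  Ratio = LCOE / grid_price = 0.043 / 0.1625 = 0.2646
  Grid parity achieved (ratio <= 1)? yes

0.2646


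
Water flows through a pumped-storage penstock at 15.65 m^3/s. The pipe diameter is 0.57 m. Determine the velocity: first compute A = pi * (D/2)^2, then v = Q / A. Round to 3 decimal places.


Compute pipe cross-sectional area:
  A = pi * (D/2)^2 = pi * (0.57/2)^2 = 0.2552 m^2
Calculate velocity:
  v = Q / A = 15.65 / 0.2552
  v = 61.330 m/s

61.330


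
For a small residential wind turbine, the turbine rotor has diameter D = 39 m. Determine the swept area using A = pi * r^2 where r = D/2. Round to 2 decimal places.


Compute the rotor radius:
  r = D / 2 = 39 / 2 = 19.5 m
Calculate swept area:
  A = pi * r^2 = pi * 19.5^2
  A = 1194.59 m^2

1194.59


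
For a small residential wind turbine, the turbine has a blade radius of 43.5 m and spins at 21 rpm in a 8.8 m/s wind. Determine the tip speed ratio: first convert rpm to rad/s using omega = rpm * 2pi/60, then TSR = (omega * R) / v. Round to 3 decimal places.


Convert rotational speed to rad/s:
  omega = 21 * 2 * pi / 60 = 2.1991 rad/s
Compute tip speed:
  v_tip = omega * R = 2.1991 * 43.5 = 95.661 m/s
Tip speed ratio:
  TSR = v_tip / v_wind = 95.661 / 8.8 = 10.871

10.871


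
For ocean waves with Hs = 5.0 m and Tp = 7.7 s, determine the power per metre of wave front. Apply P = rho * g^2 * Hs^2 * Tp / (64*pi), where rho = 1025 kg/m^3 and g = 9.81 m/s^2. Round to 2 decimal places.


Apply wave power formula:
  g^2 = 9.81^2 = 96.2361
  Hs^2 = 5.0^2 = 25.0
  Numerator = rho * g^2 * Hs^2 * Tp = 1025 * 96.2361 * 25.0 * 7.7 = 18988585.48
  Denominator = 64 * pi = 201.0619
  P = 18988585.48 / 201.0619 = 94441.48 W/m

94441.48


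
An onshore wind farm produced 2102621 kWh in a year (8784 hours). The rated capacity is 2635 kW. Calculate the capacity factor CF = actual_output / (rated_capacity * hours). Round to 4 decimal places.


Capacity factor = actual output / maximum possible output
Maximum possible = rated * hours = 2635 * 8784 = 23145840 kWh
CF = 2102621 / 23145840
CF = 0.0908

0.0908


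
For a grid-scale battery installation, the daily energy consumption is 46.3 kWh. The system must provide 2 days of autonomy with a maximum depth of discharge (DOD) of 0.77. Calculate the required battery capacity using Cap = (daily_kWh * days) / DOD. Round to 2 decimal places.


Total energy needed = daily * days = 46.3 * 2 = 92.6 kWh
Account for depth of discharge:
  Cap = total_energy / DOD = 92.6 / 0.77
  Cap = 120.26 kWh

120.26


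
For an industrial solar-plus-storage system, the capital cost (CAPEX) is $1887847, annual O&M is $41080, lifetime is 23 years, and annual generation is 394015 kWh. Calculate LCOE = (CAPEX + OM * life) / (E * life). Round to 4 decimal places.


Total cost = CAPEX + OM * lifetime = 1887847 + 41080 * 23 = 1887847 + 944840 = 2832687
Total generation = annual * lifetime = 394015 * 23 = 9062345 kWh
LCOE = 2832687 / 9062345
LCOE = 0.3126 $/kWh

0.3126


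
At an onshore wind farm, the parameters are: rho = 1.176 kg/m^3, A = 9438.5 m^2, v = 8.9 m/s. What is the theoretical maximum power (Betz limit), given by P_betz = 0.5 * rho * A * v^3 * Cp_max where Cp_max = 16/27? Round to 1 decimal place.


The Betz coefficient Cp_max = 16/27 = 0.5926
v^3 = 8.9^3 = 704.969
P_betz = 0.5 * rho * A * v^3 * Cp_max
P_betz = 0.5 * 1.176 * 9438.5 * 704.969 * 0.5926
P_betz = 2318497.0 W

2318497.0


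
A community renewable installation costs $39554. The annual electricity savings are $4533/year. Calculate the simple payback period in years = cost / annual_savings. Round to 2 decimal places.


Simple payback period = initial cost / annual savings
Payback = 39554 / 4533
Payback = 8.73 years

8.73


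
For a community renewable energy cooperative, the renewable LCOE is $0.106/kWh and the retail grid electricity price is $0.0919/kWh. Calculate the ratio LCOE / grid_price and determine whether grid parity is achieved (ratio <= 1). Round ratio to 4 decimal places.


Compare LCOE to grid price:
  LCOE = $0.106/kWh, Grid price = $0.0919/kWh
  Ratio = LCOE / grid_price = 0.106 / 0.0919 = 1.1534
  Grid parity achieved (ratio <= 1)? no

1.1534


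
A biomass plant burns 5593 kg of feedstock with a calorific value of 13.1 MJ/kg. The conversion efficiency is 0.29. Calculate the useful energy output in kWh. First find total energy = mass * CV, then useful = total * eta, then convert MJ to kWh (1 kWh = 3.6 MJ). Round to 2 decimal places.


Total energy = mass * CV = 5593 * 13.1 = 73268.3 MJ
Useful energy = total * eta = 73268.3 * 0.29 = 21247.81 MJ
Convert to kWh: 21247.81 / 3.6
Useful energy = 5902.17 kWh

5902.17


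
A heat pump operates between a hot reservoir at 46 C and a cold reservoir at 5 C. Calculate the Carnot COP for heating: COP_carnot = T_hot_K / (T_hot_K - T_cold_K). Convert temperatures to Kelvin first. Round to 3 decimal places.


Convert to Kelvin:
  T_hot = 46 + 273.15 = 319.15 K
  T_cold = 5 + 273.15 = 278.15 K
Apply Carnot COP formula:
  COP = T_hot_K / (T_hot_K - T_cold_K) = 319.15 / 41.0
  COP = 7.784

7.784


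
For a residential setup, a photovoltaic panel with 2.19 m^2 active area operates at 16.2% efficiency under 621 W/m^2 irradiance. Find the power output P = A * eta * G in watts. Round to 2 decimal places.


Use the solar power formula P = A * eta * G.
Given: A = 2.19 m^2, eta = 0.162, G = 621 W/m^2
P = 2.19 * 0.162 * 621
P = 220.32 W

220.32


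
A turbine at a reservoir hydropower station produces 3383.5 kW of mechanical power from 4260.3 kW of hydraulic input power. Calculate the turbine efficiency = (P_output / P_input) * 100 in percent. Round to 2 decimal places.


Turbine efficiency = (output power / input power) * 100
eta = (3383.5 / 4260.3) * 100
eta = 79.42%

79.42


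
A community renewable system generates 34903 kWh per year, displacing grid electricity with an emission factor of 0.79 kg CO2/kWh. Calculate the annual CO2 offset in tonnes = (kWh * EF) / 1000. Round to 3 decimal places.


CO2 offset in kg = generation * emission_factor
CO2 offset = 34903 * 0.79 = 27573.37 kg
Convert to tonnes:
  CO2 offset = 27573.37 / 1000 = 27.573 tonnes

27.573


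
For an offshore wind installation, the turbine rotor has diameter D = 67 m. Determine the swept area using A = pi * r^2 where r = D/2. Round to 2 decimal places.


Compute the rotor radius:
  r = D / 2 = 67 / 2 = 33.5 m
Calculate swept area:
  A = pi * r^2 = pi * 33.5^2
  A = 3525.65 m^2

3525.65


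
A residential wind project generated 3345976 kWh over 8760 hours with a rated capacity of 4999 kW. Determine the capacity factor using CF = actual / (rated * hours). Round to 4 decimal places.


Capacity factor = actual output / maximum possible output
Maximum possible = rated * hours = 4999 * 8760 = 43791240 kWh
CF = 3345976 / 43791240
CF = 0.0764

0.0764


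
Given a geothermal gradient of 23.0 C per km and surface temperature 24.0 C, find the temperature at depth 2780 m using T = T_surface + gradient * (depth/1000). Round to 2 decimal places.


Convert depth to km: 2780 / 1000 = 2.78 km
Temperature increase = gradient * depth_km = 23.0 * 2.78 = 63.94 C
Temperature at depth = T_surface + delta_T = 24.0 + 63.94
T = 87.94 C

87.94


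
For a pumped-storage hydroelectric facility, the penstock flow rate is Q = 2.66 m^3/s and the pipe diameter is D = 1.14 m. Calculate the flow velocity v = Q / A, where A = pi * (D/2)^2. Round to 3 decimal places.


Compute pipe cross-sectional area:
  A = pi * (D/2)^2 = pi * (1.14/2)^2 = 1.0207 m^2
Calculate velocity:
  v = Q / A = 2.66 / 1.0207
  v = 2.606 m/s

2.606


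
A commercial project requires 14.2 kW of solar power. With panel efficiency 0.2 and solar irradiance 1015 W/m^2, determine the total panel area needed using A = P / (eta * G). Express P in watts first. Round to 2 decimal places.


Convert target power to watts: P = 14.2 * 1000 = 14200.0 W
Compute denominator: eta * G = 0.2 * 1015 = 203.0
Required area A = P / (eta * G) = 14200.0 / 203.0
A = 69.95 m^2

69.95


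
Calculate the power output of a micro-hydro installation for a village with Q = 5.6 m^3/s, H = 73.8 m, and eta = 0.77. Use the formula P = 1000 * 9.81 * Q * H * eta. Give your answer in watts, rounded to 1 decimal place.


Apply the hydropower formula P = rho * g * Q * H * eta
rho * g = 1000 * 9.81 = 9810.0
P = 9810.0 * 5.6 * 73.8 * 0.77
P = 3121793.1 W

3121793.1


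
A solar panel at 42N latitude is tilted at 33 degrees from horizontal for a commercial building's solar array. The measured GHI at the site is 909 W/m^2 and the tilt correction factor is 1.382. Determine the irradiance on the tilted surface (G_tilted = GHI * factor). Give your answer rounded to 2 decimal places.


Identify the given values:
  GHI = 909 W/m^2, tilt correction factor = 1.382
Apply the formula G_tilted = GHI * factor:
  G_tilted = 909 * 1.382
  G_tilted = 1256.24 W/m^2

1256.24


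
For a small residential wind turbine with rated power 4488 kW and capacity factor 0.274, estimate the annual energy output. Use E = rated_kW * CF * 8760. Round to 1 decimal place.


Annual energy = rated_kW * capacity_factor * hours_per_year
Given: P_rated = 4488 kW, CF = 0.274, hours = 8760
E = 4488 * 0.274 * 8760
E = 10772277.1 kWh

10772277.1


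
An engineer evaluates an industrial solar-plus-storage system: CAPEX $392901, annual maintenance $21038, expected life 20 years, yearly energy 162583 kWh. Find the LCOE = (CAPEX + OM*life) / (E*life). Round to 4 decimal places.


Total cost = CAPEX + OM * lifetime = 392901 + 21038 * 20 = 392901 + 420760 = 813661
Total generation = annual * lifetime = 162583 * 20 = 3251660 kWh
LCOE = 813661 / 3251660
LCOE = 0.2502 $/kWh

0.2502


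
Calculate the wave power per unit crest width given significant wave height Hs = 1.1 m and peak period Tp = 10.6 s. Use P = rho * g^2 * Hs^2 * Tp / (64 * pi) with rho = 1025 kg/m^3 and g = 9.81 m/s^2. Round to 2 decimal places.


Apply wave power formula:
  g^2 = 9.81^2 = 96.2361
  Hs^2 = 1.1^2 = 1.21
  Numerator = rho * g^2 * Hs^2 * Tp = 1025 * 96.2361 * 1.21 * 10.6 = 1265182.32
  Denominator = 64 * pi = 201.0619
  P = 1265182.32 / 201.0619 = 6292.50 W/m

6292.50


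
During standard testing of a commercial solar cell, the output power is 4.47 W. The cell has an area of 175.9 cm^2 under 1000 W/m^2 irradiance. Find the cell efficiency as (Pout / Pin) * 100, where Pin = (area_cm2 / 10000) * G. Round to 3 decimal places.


First compute the input power:
  Pin = area_cm2 / 10000 * G = 175.9 / 10000 * 1000 = 17.59 W
Then compute efficiency:
  Efficiency = (Pout / Pin) * 100 = (4.47 / 17.59) * 100
  Efficiency = 25.412%

25.412


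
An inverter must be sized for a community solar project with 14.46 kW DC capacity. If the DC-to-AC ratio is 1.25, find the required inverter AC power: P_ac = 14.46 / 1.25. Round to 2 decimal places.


The inverter AC capacity is determined by the DC/AC ratio.
Given: P_dc = 14.46 kW, DC/AC ratio = 1.25
P_ac = P_dc / ratio = 14.46 / 1.25
P_ac = 11.57 kW

11.57


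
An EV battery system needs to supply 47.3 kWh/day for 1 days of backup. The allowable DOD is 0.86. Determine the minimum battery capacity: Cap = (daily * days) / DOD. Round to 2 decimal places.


Total energy needed = daily * days = 47.3 * 1 = 47.3 kWh
Account for depth of discharge:
  Cap = total_energy / DOD = 47.3 / 0.86
  Cap = 55.00 kWh

55.00


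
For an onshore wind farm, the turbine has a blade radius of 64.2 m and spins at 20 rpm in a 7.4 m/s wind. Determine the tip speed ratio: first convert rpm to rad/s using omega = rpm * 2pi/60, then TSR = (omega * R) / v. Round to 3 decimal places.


Convert rotational speed to rad/s:
  omega = 20 * 2 * pi / 60 = 2.0944 rad/s
Compute tip speed:
  v_tip = omega * R = 2.0944 * 64.2 = 134.46 m/s
Tip speed ratio:
  TSR = v_tip / v_wind = 134.46 / 7.4 = 18.170

18.170


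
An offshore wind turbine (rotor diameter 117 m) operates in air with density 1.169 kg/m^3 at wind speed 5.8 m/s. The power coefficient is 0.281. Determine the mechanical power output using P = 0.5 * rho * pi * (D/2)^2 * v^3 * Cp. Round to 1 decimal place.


Step 1 -- Compute swept area:
  A = pi * (D/2)^2 = pi * (117/2)^2 = 10751.32 m^2
Step 2 -- Apply wind power equation:
  P = 0.5 * rho * A * v^3 * Cp
  v^3 = 5.8^3 = 195.112
  P = 0.5 * 1.169 * 10751.32 * 195.112 * 0.281
  P = 344537.4 W

344537.4


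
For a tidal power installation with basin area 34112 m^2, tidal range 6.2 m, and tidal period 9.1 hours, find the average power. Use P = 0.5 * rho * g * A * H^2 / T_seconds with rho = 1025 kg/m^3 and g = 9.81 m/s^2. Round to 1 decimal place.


Convert period to seconds: T = 9.1 * 3600 = 32760.0 s
H^2 = 6.2^2 = 38.44
P = 0.5 * rho * g * A * H^2 / T
P = 0.5 * 1025 * 9.81 * 34112 * 38.44 / 32760.0
P = 201237.8 W

201237.8


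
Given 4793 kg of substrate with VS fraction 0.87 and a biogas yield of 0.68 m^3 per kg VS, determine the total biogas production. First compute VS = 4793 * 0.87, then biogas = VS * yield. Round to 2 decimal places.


Compute volatile solids:
  VS = mass * VS_fraction = 4793 * 0.87 = 4169.91 kg
Calculate biogas volume:
  Biogas = VS * specific_yield = 4169.91 * 0.68
  Biogas = 2835.54 m^3

2835.54


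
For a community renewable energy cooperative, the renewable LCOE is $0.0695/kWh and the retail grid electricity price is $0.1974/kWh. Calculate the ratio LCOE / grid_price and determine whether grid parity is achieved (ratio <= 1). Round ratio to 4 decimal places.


Compare LCOE to grid price:
  LCOE = $0.0695/kWh, Grid price = $0.1974/kWh
  Ratio = LCOE / grid_price = 0.0695 / 0.1974 = 0.3521
  Grid parity achieved (ratio <= 1)? yes

0.3521


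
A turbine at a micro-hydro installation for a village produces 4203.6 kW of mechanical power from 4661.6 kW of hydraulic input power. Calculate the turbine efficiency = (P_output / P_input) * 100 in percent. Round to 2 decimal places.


Turbine efficiency = (output power / input power) * 100
eta = (4203.6 / 4661.6) * 100
eta = 90.18%

90.18


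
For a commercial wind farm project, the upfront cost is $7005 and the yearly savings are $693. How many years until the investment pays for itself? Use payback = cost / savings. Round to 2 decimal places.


Simple payback period = initial cost / annual savings
Payback = 7005 / 693
Payback = 10.11 years

10.11


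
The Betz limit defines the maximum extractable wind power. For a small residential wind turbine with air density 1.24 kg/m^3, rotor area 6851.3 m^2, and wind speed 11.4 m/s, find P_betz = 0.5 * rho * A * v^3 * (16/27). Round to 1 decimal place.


The Betz coefficient Cp_max = 16/27 = 0.5926
v^3 = 11.4^3 = 1481.544
P_betz = 0.5 * rho * A * v^3 * Cp_max
P_betz = 0.5 * 1.24 * 6851.3 * 1481.544 * 0.5926
P_betz = 3729369.8 W

3729369.8


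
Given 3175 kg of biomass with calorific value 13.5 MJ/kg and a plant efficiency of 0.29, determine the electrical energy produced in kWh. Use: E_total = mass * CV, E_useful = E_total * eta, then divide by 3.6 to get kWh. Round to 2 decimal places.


Total energy = mass * CV = 3175 * 13.5 = 42862.5 MJ
Useful energy = total * eta = 42862.5 * 0.29 = 12430.13 MJ
Convert to kWh: 12430.13 / 3.6
Useful energy = 3452.81 kWh

3452.81


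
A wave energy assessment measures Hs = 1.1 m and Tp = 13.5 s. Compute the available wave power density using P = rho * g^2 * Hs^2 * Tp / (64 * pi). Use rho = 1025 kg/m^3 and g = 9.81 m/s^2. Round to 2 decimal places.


Apply wave power formula:
  g^2 = 9.81^2 = 96.2361
  Hs^2 = 1.1^2 = 1.21
  Numerator = rho * g^2 * Hs^2 * Tp = 1025 * 96.2361 * 1.21 * 13.5 = 1611317.11
  Denominator = 64 * pi = 201.0619
  P = 1611317.11 / 201.0619 = 8014.03 W/m

8014.03


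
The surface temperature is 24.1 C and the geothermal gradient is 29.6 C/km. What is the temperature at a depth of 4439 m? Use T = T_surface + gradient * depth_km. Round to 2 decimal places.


Convert depth to km: 4439 / 1000 = 4.439 km
Temperature increase = gradient * depth_km = 29.6 * 4.439 = 131.39 C
Temperature at depth = T_surface + delta_T = 24.1 + 131.39
T = 155.49 C

155.49


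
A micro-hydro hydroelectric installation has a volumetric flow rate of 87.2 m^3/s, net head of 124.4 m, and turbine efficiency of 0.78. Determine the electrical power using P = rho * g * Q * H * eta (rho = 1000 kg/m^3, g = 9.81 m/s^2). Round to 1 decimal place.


Apply the hydropower formula P = rho * g * Q * H * eta
rho * g = 1000 * 9.81 = 9810.0
P = 9810.0 * 87.2 * 124.4 * 0.78
P = 83004277.8 W

83004277.8


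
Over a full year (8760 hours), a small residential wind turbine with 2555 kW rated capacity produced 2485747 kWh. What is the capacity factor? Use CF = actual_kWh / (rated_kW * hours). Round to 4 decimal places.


Capacity factor = actual output / maximum possible output
Maximum possible = rated * hours = 2555 * 8760 = 22381800 kWh
CF = 2485747 / 22381800
CF = 0.1111

0.1111


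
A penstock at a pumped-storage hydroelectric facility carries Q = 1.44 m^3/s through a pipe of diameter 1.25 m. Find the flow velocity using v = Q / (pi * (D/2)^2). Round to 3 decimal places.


Compute pipe cross-sectional area:
  A = pi * (D/2)^2 = pi * (1.25/2)^2 = 1.2272 m^2
Calculate velocity:
  v = Q / A = 1.44 / 1.2272
  v = 1.173 m/s

1.173


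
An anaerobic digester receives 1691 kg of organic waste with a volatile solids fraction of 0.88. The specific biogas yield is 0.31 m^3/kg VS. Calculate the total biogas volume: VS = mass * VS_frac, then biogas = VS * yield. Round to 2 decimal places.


Compute volatile solids:
  VS = mass * VS_fraction = 1691 * 0.88 = 1488.08 kg
Calculate biogas volume:
  Biogas = VS * specific_yield = 1488.08 * 0.31
  Biogas = 461.30 m^3

461.30


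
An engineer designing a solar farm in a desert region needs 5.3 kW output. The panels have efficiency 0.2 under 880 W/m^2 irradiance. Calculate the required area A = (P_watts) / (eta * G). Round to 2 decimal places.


Convert target power to watts: P = 5.3 * 1000 = 5300.0 W
Compute denominator: eta * G = 0.2 * 880 = 176.0
Required area A = P / (eta * G) = 5300.0 / 176.0
A = 30.11 m^2

30.11


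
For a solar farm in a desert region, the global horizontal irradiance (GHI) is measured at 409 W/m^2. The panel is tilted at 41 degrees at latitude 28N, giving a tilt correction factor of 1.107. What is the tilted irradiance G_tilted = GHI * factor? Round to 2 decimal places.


Identify the given values:
  GHI = 409 W/m^2, tilt correction factor = 1.107
Apply the formula G_tilted = GHI * factor:
  G_tilted = 409 * 1.107
  G_tilted = 452.76 W/m^2

452.76


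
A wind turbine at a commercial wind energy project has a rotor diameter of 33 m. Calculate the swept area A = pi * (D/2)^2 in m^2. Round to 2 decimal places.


Compute the rotor radius:
  r = D / 2 = 33 / 2 = 16.5 m
Calculate swept area:
  A = pi * r^2 = pi * 16.5^2
  A = 855.30 m^2

855.30


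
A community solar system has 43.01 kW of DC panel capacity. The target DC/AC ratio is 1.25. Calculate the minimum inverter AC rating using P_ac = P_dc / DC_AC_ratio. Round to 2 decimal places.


The inverter AC capacity is determined by the DC/AC ratio.
Given: P_dc = 43.01 kW, DC/AC ratio = 1.25
P_ac = P_dc / ratio = 43.01 / 1.25
P_ac = 34.41 kW

34.41


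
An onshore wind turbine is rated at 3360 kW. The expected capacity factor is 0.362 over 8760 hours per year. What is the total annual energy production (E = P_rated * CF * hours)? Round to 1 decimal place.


Annual energy = rated_kW * capacity_factor * hours_per_year
Given: P_rated = 3360 kW, CF = 0.362, hours = 8760
E = 3360 * 0.362 * 8760
E = 10654963.2 kWh

10654963.2


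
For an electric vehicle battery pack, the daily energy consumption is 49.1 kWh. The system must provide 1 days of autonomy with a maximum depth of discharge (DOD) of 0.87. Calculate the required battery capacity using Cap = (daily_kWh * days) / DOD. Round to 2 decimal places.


Total energy needed = daily * days = 49.1 * 1 = 49.1 kWh
Account for depth of discharge:
  Cap = total_energy / DOD = 49.1 / 0.87
  Cap = 56.44 kWh

56.44


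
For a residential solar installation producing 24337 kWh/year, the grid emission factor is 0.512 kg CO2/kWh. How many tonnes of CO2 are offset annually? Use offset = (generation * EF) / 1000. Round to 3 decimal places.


CO2 offset in kg = generation * emission_factor
CO2 offset = 24337 * 0.512 = 12460.54 kg
Convert to tonnes:
  CO2 offset = 12460.54 / 1000 = 12.461 tonnes

12.461


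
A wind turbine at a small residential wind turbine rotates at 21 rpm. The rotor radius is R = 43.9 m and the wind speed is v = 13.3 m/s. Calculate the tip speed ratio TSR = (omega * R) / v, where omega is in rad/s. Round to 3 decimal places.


Convert rotational speed to rad/s:
  omega = 21 * 2 * pi / 60 = 2.1991 rad/s
Compute tip speed:
  v_tip = omega * R = 2.1991 * 43.9 = 96.541 m/s
Tip speed ratio:
  TSR = v_tip / v_wind = 96.541 / 13.3 = 7.259

7.259


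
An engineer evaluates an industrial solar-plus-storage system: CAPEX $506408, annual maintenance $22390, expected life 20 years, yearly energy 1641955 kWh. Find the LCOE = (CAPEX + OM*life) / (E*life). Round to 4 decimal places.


Total cost = CAPEX + OM * lifetime = 506408 + 22390 * 20 = 506408 + 447800 = 954208
Total generation = annual * lifetime = 1641955 * 20 = 32839100 kWh
LCOE = 954208 / 32839100
LCOE = 0.0291 $/kWh

0.0291


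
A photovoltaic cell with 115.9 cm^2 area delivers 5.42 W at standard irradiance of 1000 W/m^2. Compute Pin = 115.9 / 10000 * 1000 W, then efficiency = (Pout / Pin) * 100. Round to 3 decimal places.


First compute the input power:
  Pin = area_cm2 / 10000 * G = 115.9 / 10000 * 1000 = 11.59 W
Then compute efficiency:
  Efficiency = (Pout / Pin) * 100 = (5.42 / 11.59) * 100
  Efficiency = 46.764%

46.764


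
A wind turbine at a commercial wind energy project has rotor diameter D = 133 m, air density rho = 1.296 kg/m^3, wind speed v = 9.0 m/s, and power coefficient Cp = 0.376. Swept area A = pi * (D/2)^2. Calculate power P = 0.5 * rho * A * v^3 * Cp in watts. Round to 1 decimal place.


Step 1 -- Compute swept area:
  A = pi * (D/2)^2 = pi * (133/2)^2 = 13892.91 m^2
Step 2 -- Apply wind power equation:
  P = 0.5 * rho * A * v^3 * Cp
  v^3 = 9.0^3 = 729.0
  P = 0.5 * 1.296 * 13892.91 * 729.0 * 0.376
  P = 2467649.9 W

2467649.9


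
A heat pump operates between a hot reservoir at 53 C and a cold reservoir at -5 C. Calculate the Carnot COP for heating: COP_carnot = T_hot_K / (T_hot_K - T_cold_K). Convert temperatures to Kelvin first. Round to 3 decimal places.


Convert to Kelvin:
  T_hot = 53 + 273.15 = 326.15 K
  T_cold = -5 + 273.15 = 268.15 K
Apply Carnot COP formula:
  COP = T_hot_K / (T_hot_K - T_cold_K) = 326.15 / 58.0
  COP = 5.623

5.623


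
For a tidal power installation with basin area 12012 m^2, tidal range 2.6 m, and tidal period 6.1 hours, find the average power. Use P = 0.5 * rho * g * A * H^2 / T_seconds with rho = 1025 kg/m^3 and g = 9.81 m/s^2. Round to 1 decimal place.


Convert period to seconds: T = 6.1 * 3600 = 21960.0 s
H^2 = 2.6^2 = 6.76
P = 0.5 * rho * g * A * H^2 / T
P = 0.5 * 1025 * 9.81 * 12012 * 6.76 / 21960.0
P = 18590.6 W

18590.6


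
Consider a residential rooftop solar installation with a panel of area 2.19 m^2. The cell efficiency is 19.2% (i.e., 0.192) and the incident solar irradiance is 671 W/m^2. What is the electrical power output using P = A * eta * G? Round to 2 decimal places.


Use the solar power formula P = A * eta * G.
Given: A = 2.19 m^2, eta = 0.192, G = 671 W/m^2
P = 2.19 * 0.192 * 671
P = 282.14 W

282.14


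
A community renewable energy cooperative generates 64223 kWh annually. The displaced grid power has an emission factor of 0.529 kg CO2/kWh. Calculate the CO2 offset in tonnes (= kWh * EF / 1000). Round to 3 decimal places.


CO2 offset in kg = generation * emission_factor
CO2 offset = 64223 * 0.529 = 33973.97 kg
Convert to tonnes:
  CO2 offset = 33973.97 / 1000 = 33.974 tonnes

33.974


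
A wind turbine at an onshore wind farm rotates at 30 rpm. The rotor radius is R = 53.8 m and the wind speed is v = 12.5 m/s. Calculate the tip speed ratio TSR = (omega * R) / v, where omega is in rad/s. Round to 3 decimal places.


Convert rotational speed to rad/s:
  omega = 30 * 2 * pi / 60 = 3.1416 rad/s
Compute tip speed:
  v_tip = omega * R = 3.1416 * 53.8 = 169.018 m/s
Tip speed ratio:
  TSR = v_tip / v_wind = 169.018 / 12.5 = 13.521

13.521


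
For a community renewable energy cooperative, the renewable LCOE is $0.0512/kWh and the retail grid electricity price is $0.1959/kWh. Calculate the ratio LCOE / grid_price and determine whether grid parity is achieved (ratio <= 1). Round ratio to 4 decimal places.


Compare LCOE to grid price:
  LCOE = $0.0512/kWh, Grid price = $0.1959/kWh
  Ratio = LCOE / grid_price = 0.0512 / 0.1959 = 0.2614
  Grid parity achieved (ratio <= 1)? yes

0.2614


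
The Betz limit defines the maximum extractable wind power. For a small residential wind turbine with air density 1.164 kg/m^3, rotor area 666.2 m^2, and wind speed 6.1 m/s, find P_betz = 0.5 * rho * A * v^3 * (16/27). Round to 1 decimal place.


The Betz coefficient Cp_max = 16/27 = 0.5926
v^3 = 6.1^3 = 226.981
P_betz = 0.5 * rho * A * v^3 * Cp_max
P_betz = 0.5 * 1.164 * 666.2 * 226.981 * 0.5926
P_betz = 52152.3 W

52152.3


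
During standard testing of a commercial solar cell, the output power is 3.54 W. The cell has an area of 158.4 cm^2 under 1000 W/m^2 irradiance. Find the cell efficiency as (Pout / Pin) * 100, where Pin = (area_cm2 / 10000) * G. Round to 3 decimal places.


First compute the input power:
  Pin = area_cm2 / 10000 * G = 158.4 / 10000 * 1000 = 15.84 W
Then compute efficiency:
  Efficiency = (Pout / Pin) * 100 = (3.54 / 15.84) * 100
  Efficiency = 22.348%

22.348


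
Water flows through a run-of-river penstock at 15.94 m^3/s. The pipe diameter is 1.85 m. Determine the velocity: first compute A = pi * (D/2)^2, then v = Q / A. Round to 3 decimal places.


Compute pipe cross-sectional area:
  A = pi * (D/2)^2 = pi * (1.85/2)^2 = 2.688 m^2
Calculate velocity:
  v = Q / A = 15.94 / 2.688
  v = 5.930 m/s

5.930


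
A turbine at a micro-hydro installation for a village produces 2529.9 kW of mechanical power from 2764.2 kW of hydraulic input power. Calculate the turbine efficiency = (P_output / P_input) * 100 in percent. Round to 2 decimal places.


Turbine efficiency = (output power / input power) * 100
eta = (2529.9 / 2764.2) * 100
eta = 91.52%

91.52


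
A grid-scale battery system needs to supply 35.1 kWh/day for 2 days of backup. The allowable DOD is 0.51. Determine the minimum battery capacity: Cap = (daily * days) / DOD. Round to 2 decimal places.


Total energy needed = daily * days = 35.1 * 2 = 70.2 kWh
Account for depth of discharge:
  Cap = total_energy / DOD = 70.2 / 0.51
  Cap = 137.65 kWh

137.65


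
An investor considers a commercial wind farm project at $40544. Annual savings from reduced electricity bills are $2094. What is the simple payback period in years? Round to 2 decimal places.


Simple payback period = initial cost / annual savings
Payback = 40544 / 2094
Payback = 19.36 years

19.36


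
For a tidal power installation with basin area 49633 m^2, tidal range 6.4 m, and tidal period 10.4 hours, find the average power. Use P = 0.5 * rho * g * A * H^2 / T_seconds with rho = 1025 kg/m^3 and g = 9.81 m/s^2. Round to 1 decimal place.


Convert period to seconds: T = 10.4 * 3600 = 37440.0 s
H^2 = 6.4^2 = 40.96
P = 0.5 * rho * g * A * H^2 / T
P = 0.5 * 1025 * 9.81 * 49633 * 40.96 / 37440.0
P = 272996.8 W

272996.8


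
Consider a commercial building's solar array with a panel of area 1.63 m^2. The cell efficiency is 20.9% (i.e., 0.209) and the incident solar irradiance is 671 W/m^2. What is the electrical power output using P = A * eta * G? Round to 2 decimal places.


Use the solar power formula P = A * eta * G.
Given: A = 1.63 m^2, eta = 0.209, G = 671 W/m^2
P = 1.63 * 0.209 * 671
P = 228.59 W

228.59


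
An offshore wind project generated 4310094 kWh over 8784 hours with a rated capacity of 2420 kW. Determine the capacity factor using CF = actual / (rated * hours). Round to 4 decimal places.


Capacity factor = actual output / maximum possible output
Maximum possible = rated * hours = 2420 * 8784 = 21257280 kWh
CF = 4310094 / 21257280
CF = 0.2028

0.2028


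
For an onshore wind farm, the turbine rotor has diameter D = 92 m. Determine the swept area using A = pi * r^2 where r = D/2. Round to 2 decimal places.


Compute the rotor radius:
  r = D / 2 = 92 / 2 = 46.0 m
Calculate swept area:
  A = pi * r^2 = pi * 46.0^2
  A = 6647.61 m^2

6647.61


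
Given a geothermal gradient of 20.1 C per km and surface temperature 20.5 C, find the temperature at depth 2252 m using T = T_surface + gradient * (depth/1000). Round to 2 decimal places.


Convert depth to km: 2252 / 1000 = 2.252 km
Temperature increase = gradient * depth_km = 20.1 * 2.252 = 45.27 C
Temperature at depth = T_surface + delta_T = 20.5 + 45.27
T = 65.77 C

65.77


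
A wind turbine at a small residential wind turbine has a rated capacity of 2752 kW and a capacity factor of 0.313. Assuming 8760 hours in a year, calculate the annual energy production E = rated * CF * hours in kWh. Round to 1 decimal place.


Annual energy = rated_kW * capacity_factor * hours_per_year
Given: P_rated = 2752 kW, CF = 0.313, hours = 8760
E = 2752 * 0.313 * 8760
E = 7545653.8 kWh

7545653.8


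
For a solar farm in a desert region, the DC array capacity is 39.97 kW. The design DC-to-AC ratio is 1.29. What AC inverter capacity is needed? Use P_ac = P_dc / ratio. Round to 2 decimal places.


The inverter AC capacity is determined by the DC/AC ratio.
Given: P_dc = 39.97 kW, DC/AC ratio = 1.29
P_ac = P_dc / ratio = 39.97 / 1.29
P_ac = 30.98 kW

30.98


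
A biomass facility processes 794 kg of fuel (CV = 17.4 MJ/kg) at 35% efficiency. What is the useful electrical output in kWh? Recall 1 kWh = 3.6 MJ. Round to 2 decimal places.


Total energy = mass * CV = 794 * 17.4 = 13815.6 MJ
Useful energy = total * eta = 13815.6 * 0.35 = 4835.46 MJ
Convert to kWh: 4835.46 / 3.6
Useful energy = 1343.18 kWh

1343.18


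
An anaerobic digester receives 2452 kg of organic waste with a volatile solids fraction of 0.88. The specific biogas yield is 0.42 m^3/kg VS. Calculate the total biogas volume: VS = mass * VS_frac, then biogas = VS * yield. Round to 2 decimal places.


Compute volatile solids:
  VS = mass * VS_fraction = 2452 * 0.88 = 2157.76 kg
Calculate biogas volume:
  Biogas = VS * specific_yield = 2157.76 * 0.42
  Biogas = 906.26 m^3

906.26


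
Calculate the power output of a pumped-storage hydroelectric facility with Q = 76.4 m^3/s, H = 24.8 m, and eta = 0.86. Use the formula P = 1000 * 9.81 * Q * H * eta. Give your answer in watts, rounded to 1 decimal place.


Apply the hydropower formula P = rho * g * Q * H * eta
rho * g = 1000 * 9.81 = 9810.0
P = 9810.0 * 76.4 * 24.8 * 0.86
P = 15984994.8 W

15984994.8
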